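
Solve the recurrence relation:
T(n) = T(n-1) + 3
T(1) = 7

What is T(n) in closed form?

Unrolling: T(n) = T(1) + 3·(n-1) = 7 + 3(n-1) = 3n + 4.

Answer: T(n) = 3n + 4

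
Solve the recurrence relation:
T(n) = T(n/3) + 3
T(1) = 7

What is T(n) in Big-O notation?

Each step divides n by 3 and adds 3. After log_3(n) steps we reach T(1)=7. So T(n) = 3·log_3(n) + 7 = O(log n).

Answer: O(log n)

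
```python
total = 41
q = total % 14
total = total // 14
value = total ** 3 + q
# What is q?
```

Trace:
`total = 41` → total = 41
`q = total % 14` → q = 13
`total = total // 14` → total = 2
`value = total ** 3 + q` → value = 21
So q = 13

Answer: 13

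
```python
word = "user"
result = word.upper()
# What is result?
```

Trace:
`word = "user"` → word = 'user'
`result = word.upper()` → result = 'USER'
So result = 'USER'

Answer: 'USER'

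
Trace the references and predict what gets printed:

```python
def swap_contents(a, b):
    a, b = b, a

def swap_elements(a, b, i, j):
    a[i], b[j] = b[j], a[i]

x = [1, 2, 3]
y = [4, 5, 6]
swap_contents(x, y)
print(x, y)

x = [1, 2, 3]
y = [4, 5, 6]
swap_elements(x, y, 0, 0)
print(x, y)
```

Key concept: parameter rebinding vs mutation.
Step by step:
`x = [1, 2, 3]` → x = [1, 2, 3]
`y = [4, 5, 6]` → y = [4, 5, 6]
`swap_contents(x, y)` → no visible change to tracked variables
`print(x, y)` → prints [1, 2, 3] [4, 5, 6]
`x = [1, 2, 3]` → x = [1, 2, 3]
`y = [4, 5, 6]` → y = [4, 5, 6]
`swap_elements(x, y, 0, 0)` → x = [4, 2, 3]; y = [1, 5, 6]
`print(x, y)` → prints [4, 2, 3] [1, 5, 6]

Answer:
[1, 2, 3] [4, 5, 6]
[4, 2, 3] [1, 5, 6]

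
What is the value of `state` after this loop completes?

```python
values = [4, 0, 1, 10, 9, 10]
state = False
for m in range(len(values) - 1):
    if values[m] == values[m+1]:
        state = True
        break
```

Check consecutive duplicates in [4, 0, 1, 10, 9, 10]
`state` takes the values: False

Answer: False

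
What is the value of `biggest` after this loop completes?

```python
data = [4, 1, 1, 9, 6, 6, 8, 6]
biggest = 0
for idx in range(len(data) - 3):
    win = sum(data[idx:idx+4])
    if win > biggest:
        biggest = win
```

Max sum of 4-element window in [4, 1, 1, 9, 6, 6, 8, 6]
`biggest` takes the values: 0 → 15 → 17 → 22 → 29

Answer: 29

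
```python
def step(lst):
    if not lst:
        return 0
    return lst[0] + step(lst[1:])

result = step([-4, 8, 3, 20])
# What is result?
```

(-4) + 8 + 3 + 20 + 0 = 27

Answer: 27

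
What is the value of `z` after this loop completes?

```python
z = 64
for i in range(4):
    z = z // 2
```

Halve 4 times: 64 // 2^4 = 4
`z` takes the values: 64 → 32 → 16 → 8 → 4

Answer: 4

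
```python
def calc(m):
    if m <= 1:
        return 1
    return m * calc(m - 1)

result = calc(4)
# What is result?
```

calc(4) = 4 * 3 * 2 * 1 = 24

Answer: 24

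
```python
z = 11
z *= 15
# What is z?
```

Trace:
`z = 11` → z = 11
`z *= 15` → z = 165
So z = 165

Answer: 165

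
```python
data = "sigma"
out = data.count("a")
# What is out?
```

Trace:
`data = "sigma"` → data = 'sigma'
`out = data.count("a")` → out = 1
So out = 1

Answer: 1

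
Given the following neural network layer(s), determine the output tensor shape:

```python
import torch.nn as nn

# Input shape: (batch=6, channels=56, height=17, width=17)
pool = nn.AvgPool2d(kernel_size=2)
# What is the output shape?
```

Input: (6, 56, 17, 17) -> Output: (6, 56, 8, 8)

Answer: (6, 56, 8, 8)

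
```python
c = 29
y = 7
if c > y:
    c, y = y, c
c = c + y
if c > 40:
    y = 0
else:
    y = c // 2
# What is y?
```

Trace:
`c = 29` → c = 29
`y = 7` → y = 7
`if c > y: ...` → c > y is True → c = 7; y = 29
`c = c + y` → c = 36
`if c > 40: ...` → c > 40 is False, take else branch → y = 18
So y = 18

Answer: 18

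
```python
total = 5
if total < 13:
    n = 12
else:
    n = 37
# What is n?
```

Trace:
`total = 5` → total = 5
`if total < 13: ...` → total < 13 is True → n = 12
So n = 12

Answer: 12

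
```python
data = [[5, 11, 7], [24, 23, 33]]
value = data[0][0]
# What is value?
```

Trace:
`data = [[5, 11, 7], [24, 23, 33]]` → data = [[5, 11, 7], [24, 23, 33]]
`value = data[0][0]` → value = 5
So value = 5

Answer: 5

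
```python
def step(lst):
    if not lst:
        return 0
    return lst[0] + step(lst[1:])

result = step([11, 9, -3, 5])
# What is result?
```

11 + 9 + (-3) + 5 + 0 = 22

Answer: 22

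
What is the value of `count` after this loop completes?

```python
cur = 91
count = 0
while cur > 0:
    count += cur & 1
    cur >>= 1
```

Count set bits in 91 (binary: 0b1011011)
`count` takes the values: 0 → 1 → 2 → 3 → 4 → 5

Answer: 5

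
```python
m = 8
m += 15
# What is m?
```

Trace:
`m = 8` → m = 8
`m += 15` → m = 23
So m = 23

Answer: 23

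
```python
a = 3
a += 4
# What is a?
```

Trace:
`a = 3` → a = 3
`a += 4` → a = 7
So a = 7

Answer: 7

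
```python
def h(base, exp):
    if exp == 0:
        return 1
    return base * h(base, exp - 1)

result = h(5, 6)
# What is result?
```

h(5, 6) = 5 * 5 * 5 * 5 * 5 * 5 = 15625

Answer: 15625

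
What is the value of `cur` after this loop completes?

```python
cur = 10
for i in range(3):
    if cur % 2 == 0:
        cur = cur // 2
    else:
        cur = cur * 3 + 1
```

Collatz-style transformation from 10
`cur` takes the values: 10 → 5 → 16 → 8

Answer: 8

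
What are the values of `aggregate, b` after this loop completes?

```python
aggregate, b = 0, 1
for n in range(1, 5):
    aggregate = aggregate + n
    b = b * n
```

Sum and factorial of 1 to 4
`aggregate, b` takes the values: (0, 1) → (1, 1) → (3, 1) → (3, 2) → (6, 2) → (6, 6) → (10, 6) → (10, 24)

Answer: 10, 24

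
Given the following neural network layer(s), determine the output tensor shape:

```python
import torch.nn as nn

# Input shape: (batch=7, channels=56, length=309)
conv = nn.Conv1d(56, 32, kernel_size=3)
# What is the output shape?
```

Input: (7, 56, 309) -> Output: (7, 32, 307)

Answer: (7, 32, 307)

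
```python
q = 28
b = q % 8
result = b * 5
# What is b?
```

Trace:
`q = 28` → q = 28
`b = q % 8` → b = 4
`result = b * 5` → result = 20
So b = 4

Answer: 4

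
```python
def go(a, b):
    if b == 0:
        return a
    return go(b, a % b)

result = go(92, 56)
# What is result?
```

go(92, 56) -> go(56, 36) -> go(36, 20) -> go(20, 16) -> go(16, 4) -> go(4, 0) -> 4

Answer: 4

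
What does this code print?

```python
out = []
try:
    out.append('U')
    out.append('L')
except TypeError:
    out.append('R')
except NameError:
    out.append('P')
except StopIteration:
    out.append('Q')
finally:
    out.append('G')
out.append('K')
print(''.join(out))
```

Execution trace: 'U' (try body) → 'L' (try body, no exception) → 'G' (finally) → 'K' (after the try/except). Output: ULGK

Answer: ULGK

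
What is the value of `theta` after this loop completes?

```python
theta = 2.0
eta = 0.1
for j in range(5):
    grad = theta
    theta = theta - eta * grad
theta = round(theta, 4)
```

Gradient descent: w = 2.0 * (1 - 0.1)^5
`theta` takes the values: 2.0 → 1.8 → 1.62 → 1.458 → 1.3122 → 1.18098 → 1.181

Answer: 1.181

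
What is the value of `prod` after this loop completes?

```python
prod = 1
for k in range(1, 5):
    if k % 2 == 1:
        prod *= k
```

Product of odd numbers 1 to 4
`prod` takes the values: 1 → 3

Answer: 3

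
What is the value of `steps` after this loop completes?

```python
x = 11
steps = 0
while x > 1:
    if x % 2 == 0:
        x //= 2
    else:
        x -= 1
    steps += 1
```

Steps to reduce 11 to 1
`steps` takes the values: 0 → 1 → 2 → 3 → 4 → 5

Answer: 5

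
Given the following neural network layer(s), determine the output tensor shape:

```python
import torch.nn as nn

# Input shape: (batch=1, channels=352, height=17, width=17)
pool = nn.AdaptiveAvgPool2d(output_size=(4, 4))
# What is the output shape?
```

Input: (1, 352, 17, 17) -> Output: (1, 352, 4, 4)

Answer: (1, 352, 4, 4)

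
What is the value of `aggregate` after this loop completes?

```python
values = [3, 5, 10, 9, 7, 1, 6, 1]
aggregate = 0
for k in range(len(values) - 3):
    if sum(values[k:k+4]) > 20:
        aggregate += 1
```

Count windows with sum > 20
`aggregate` takes the values: 0 → 1 → 2 → 3 → 4

Answer: 4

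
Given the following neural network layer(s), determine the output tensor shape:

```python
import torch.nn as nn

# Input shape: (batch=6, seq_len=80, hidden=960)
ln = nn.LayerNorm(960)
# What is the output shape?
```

Input: (6, 80, 960) -> Output: (6, 80, 960)

Answer: (6, 80, 960)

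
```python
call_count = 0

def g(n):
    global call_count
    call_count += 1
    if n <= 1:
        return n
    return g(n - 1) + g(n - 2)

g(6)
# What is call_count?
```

Calls(n) = 1 + Calls(n-1) + Calls(n-2); Calls(0)=Calls(1)=1. For n=6 this gives 25.

Answer: 25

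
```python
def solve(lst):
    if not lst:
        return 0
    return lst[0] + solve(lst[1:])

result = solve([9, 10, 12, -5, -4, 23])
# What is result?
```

9 + 10 + 12 + (-5) + (-4) + 23 + 0 = 45

Answer: 45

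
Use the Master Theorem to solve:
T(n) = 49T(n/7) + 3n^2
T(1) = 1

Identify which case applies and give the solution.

a=49, b=7, f(n)=3n^2. log_7(49) = 2. Since c=2 = 2, Case 2 applies: T(n) = Θ(n^log_b(a) · log n) = O(n^2 log n).

Answer: O(n^2 log n) - Case 2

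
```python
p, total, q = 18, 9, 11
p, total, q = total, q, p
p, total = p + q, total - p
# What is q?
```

Trace:
`p, total, q = 18, 9, 11` → p = 18; total = 9; q = 11
`p, total, q = total, q, p` → p = 9; total = 11; q = 18
`p, total = p + q, total - p` → p = 27; total = 2
So q = 18

Answer: 18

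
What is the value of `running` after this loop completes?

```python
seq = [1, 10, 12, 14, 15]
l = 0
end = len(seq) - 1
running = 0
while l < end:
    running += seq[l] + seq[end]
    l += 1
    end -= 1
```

Sum of pairs from ends
`running` takes the values: 0 → 16 → 40

Answer: 40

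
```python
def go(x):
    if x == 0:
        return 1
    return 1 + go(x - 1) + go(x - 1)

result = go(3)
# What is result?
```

go(x) = 1 + 2·go(x-1), go(0)=1. Closed form: (1+1)·2^3 - 1 = 15.

Answer: 15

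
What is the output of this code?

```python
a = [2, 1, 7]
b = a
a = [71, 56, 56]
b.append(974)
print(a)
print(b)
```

Key concept: rebinding vs mutation: a is rebound to a new list, b still points at the original.
Step by step:
`a = [2, 1, 7]` → a = [2, 1, 7]
`b = a` → b = [2, 1, 7] (same object as a)
`a = [71, 56, 56]` → a = [71, 56, 56]
`b.append(974)` → b = [2, 1, 7, 974]
`print(a)` → prints [71, 56, 56]
`print(b)` → prints [2, 1, 7, 974]

Answer:
[71, 56, 56]
[2, 1, 7, 974]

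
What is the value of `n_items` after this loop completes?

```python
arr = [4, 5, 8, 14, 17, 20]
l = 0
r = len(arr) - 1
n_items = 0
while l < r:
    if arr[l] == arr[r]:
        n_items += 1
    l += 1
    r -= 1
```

Count matching pairs from ends
`n_items` takes the values: 0

Answer: 0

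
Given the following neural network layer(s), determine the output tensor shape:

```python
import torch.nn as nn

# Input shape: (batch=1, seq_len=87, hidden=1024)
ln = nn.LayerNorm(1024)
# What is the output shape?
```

Input: (1, 87, 1024) -> Output: (1, 87, 1024)

Answer: (1, 87, 1024)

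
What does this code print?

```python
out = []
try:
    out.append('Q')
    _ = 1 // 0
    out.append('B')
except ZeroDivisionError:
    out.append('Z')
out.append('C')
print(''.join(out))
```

Execution trace: 'Q' (try body) → 'Z' (except ZeroDivisionError) → 'C' (after the try/except). Output: QZC

Answer: QZC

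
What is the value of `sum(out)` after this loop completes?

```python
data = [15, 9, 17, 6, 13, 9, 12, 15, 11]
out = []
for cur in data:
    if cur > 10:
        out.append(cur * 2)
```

Sum of doubled values > 10
`out` takes the values: [] → [30] → [30, 34] → [30, 34, 26] → [30, 34, 26, 24] → [30, 34, 26, 24, 30] → [30, 34, 26, 24, 30, 22]
So `sum(out)` = 166

Answer: 166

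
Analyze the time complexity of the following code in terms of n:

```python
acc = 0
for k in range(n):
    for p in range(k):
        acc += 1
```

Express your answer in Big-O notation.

Each loop level contributes: n × n. Multiplying the contributions gives O(n^2).

Answer: O(n^2)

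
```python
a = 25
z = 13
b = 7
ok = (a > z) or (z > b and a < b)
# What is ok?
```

Trace:
`a = 25` → a = 25
`z = 13` → z = 13
`b = 7` → b = 7
`ok = (a > z) or (z > b and a < b)` → ok = True
So ok = True

Answer: True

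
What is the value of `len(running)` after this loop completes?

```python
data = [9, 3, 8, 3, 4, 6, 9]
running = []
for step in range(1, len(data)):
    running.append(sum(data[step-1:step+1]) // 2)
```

Number of 2-element averages
`running` takes the values: [] → [6] → [6, 5] → [6, 5, 5] → [6, 5, 5, 3] → [6, 5, 5, 3, 5] → [6, 5, 5, 3, 5, 7]
So `len(running)` = 6

Answer: 6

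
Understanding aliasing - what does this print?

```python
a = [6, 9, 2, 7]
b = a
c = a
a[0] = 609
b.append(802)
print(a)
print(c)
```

Key concept: multiple aliases.
Step by step:
`a = [6, 9, 2, 7]` → a = [6, 9, 2, 7]
`b = a` → b = [6, 9, 2, 7] (same object as a)
`c = a` → c = [6, 9, 2, 7] (same object as a, b)
`a[0] = 609` → a = [609, 9, 2, 7] (same object as b, c); b = [609, 9, 2, 7] (same object as a, c); c = [609, 9, 2, 7] (same object as a, b)
`b.append(802)` → a = [609, 9, 2, 7, 802] (same object as b, c); b = [609, 9, 2, 7, 802] (same object as a, c); c = [609, 9, 2, 7, 802] (same object as a, b)
`print(a)` → prints [609, 9, 2, 7, 802]
`print(c)` → prints [609, 9, 2, 7, 802]

Answer:
[609, 9, 2, 7, 802]
[609, 9, 2, 7, 802]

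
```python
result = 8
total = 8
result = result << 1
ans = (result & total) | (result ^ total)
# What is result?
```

Trace:
`result = 8` → result = 8
`total = 8` → total = 8
`result = result << 1` → result = 16
`ans = (result & total) | (result ^ total)` → ans = 24
So result = 16

Answer: 16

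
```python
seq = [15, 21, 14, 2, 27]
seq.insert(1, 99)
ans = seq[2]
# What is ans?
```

Trace:
`seq = [15, 21, 14, 2, 27]` → seq = [15, 21, 14, 2, 27]
`seq.insert(1, 99)` → seq = [15, 99, 21, 14, 2, 27]
`ans = seq[2]` → ans = 21
So ans = 21

Answer: 21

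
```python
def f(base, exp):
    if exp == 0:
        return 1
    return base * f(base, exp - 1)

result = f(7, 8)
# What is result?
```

f(7, 8) = 7 * 7 * 7 * 7 * 7 * 7 * 7 * 7 = 5764801

Answer: 5764801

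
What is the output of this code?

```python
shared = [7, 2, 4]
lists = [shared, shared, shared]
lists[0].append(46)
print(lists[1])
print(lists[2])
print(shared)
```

Key concept: list of same reference.
Step by step:
`shared = [7, 2, 4]` → shared = [7, 2, 4]
`lists = [shared, shared, shared]` → lists = [[7, 2, 4], [7, 2, 4], [7, 2, 4]]
`lists[0].append(46)` → shared = [7, 2, 4, 46]; lists = [[7, 2, 4, 46], [7, 2, 4, 46], [7, 2, 4, 46]]
`print(lists[1])` → prints [7, 2, 4, 46]
`print(lists[2])` → prints [7, 2, 4, 46]
`print(shared)` → prints [7, 2, 4, 46]

Answer:
[7, 2, 4, 46]
[7, 2, 4, 46]
[7, 2, 4, 46]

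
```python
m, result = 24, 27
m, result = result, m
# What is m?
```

Trace:
`m, result = 24, 27` → m = 24; result = 27
`m, result = result, m` → m = 27; result = 24
So m = 27

Answer: 27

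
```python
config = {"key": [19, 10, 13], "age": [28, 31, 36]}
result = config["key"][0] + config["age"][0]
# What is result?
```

Trace:
`config = {"key": [19, 10, 13], "age": [28, 31, 36]}` → config = {'key': [19, 10, 13], 'age': [28, 31, 36]}
`result = config["key"][0] + config["age"][0]` → result = 47
So result = 47

Answer: 47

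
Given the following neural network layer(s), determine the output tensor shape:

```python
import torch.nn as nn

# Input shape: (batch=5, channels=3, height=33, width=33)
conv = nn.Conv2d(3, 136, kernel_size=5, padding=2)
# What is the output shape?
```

Input: (5, 3, 33, 33) -> Output: (5, 136, 33, 33)

Answer: (5, 136, 33, 33)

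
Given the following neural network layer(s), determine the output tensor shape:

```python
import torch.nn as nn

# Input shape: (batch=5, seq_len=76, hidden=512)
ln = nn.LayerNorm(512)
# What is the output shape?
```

Input: (5, 76, 512) -> Output: (5, 76, 512)

Answer: (5, 76, 512)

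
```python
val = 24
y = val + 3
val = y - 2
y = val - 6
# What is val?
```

Trace:
`val = 24` → val = 24
`y = val + 3` → y = 27
`val = y - 2` → val = 25
`y = val - 6` → y = 19
So val = 25

Answer: 25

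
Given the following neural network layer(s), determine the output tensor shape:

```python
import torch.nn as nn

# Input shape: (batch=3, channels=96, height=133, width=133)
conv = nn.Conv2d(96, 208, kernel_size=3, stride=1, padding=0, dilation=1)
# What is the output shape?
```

Input: (3, 96, 133, 133) -> Output: (3, 208, 131, 131)

Answer: (3, 208, 131, 131)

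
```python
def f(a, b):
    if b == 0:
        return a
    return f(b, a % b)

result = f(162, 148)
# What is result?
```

f(162, 148) -> f(148, 14) -> f(14, 8) -> f(8, 6) -> f(6, 2) -> f(2, 0) -> 2

Answer: 2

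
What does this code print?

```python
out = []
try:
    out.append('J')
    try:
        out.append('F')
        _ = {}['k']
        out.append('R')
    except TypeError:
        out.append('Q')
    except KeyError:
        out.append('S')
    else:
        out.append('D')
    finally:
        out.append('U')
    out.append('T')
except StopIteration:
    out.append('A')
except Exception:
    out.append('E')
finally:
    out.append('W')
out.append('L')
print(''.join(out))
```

Execution trace: 'J' (try body) → 'F' (inner try body) → 'S' (inner except KeyError) → 'U' (inner finally) → 'T' (try body, no exception) → 'W' (finally) → 'L' (after the try/except). Output: JFSUTWL

Answer: JFSUTWL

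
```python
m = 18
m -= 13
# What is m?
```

Trace:
`m = 18` → m = 18
`m -= 13` → m = 5
So m = 5

Answer: 5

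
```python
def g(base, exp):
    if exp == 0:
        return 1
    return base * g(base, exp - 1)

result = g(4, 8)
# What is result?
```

g(4, 8) = 4 * 4 * 4 * 4 * 4 * 4 * 4 * 4 = 65536

Answer: 65536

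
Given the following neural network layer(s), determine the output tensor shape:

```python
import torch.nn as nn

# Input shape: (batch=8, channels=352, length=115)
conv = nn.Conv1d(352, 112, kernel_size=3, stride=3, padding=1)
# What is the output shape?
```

Input: (8, 352, 115) -> Output: (8, 112, 39)

Answer: (8, 112, 39)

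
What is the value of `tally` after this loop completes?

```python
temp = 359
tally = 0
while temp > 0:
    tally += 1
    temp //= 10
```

Count digits by repeated division by 10
`tally` takes the values: 0 → 1 → 2 → 3

Answer: 3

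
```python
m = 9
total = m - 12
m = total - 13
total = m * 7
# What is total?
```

Trace:
`m = 9` → m = 9
`total = m - 12` → total = -3
`m = total - 13` → m = -16
`total = m * 7` → total = -112
So total = -112

Answer: -112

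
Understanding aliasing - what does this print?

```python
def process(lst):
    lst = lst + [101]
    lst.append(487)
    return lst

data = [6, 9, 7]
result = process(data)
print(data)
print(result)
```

Key concept: rebinding parameter vs mutation.
Step by step:
`data = [6, 9, 7]` → data = [6, 9, 7]
`result = process(data)` → result = [6, 9, 7, 101, 487]
`print(data)` → prints [6, 9, 7]
`print(result)` → prints [6, 9, 7, 101, 487]

Answer:
[6, 9, 7]
[6, 9, 7, 101, 487]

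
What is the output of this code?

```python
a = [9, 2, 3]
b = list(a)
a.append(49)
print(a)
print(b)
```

Key concept: list() constructor creates copy.
Step by step:
`a = [9, 2, 3]` → a = [9, 2, 3]
`b = list(a)` → b = [9, 2, 3]
`a.append(49)` → a = [9, 2, 3, 49]
`print(a)` → prints [9, 2, 3, 49]
`print(b)` → prints [9, 2, 3]

Answer:
[9, 2, 3, 49]
[9, 2, 3]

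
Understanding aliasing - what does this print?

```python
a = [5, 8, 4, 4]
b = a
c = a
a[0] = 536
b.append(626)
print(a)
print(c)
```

Key concept: multiple aliases.
Step by step:
`a = [5, 8, 4, 4]` → a = [5, 8, 4, 4]
`b = a` → b = [5, 8, 4, 4] (same object as a)
`c = a` → c = [5, 8, 4, 4] (same object as a, b)
`a[0] = 536` → a = [536, 8, 4, 4] (same object as b, c); b = [536, 8, 4, 4] (same object as a, c); c = [536, 8, 4, 4] (same object as a, b)
`b.append(626)` → a = [536, 8, 4, 4, 626] (same object as b, c); b = [536, 8, 4, 4, 626] (same object as a, c); c = [536, 8, 4, 4, 626] (same object as a, b)
`print(a)` → prints [536, 8, 4, 4, 626]
`print(c)` → prints [536, 8, 4, 4, 626]

Answer:
[536, 8, 4, 4, 626]
[536, 8, 4, 4, 626]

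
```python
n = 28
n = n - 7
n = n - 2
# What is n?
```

Trace:
`n = 28` → n = 28
`n = n - 7` → n = 21
`n = n - 2` → n = 19
So n = 19

Answer: 19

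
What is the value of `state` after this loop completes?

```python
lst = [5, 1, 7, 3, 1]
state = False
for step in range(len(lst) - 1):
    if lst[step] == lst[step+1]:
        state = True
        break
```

Check consecutive duplicates in [5, 1, 7, 3, 1]
`state` takes the values: False

Answer: False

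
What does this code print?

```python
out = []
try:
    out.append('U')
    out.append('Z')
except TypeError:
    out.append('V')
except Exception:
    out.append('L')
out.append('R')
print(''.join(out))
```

Execution trace: 'U' (try body) → 'Z' (try body, no exception) → 'R' (after the try/except). Output: UZR

Answer: UZR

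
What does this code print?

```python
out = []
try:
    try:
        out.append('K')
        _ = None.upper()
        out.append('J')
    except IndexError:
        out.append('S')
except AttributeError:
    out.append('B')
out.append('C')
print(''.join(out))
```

Execution trace: 'K' (try body) → 'B' (outer except AttributeError) → 'C' (after the try/except). Output: KBC

Answer: KBC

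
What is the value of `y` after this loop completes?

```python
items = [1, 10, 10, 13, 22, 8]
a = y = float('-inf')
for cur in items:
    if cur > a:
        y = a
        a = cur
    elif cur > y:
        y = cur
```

Second largest (with repeats) in [1, 10, 10, 13, 22, 8]
`y` takes the values: -inf → 1 → 10 → 13

Answer: 13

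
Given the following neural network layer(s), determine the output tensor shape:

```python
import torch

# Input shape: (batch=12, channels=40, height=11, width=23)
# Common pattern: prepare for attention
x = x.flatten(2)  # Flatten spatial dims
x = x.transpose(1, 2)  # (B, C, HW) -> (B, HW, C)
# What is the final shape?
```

Input: (12, 40, 11, 23) -> after flatten(2): (12, 40, 253) -> Output: (12, 253, 40)

Answer: (12, 253, 40)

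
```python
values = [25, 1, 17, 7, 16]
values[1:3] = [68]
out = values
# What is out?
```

Trace:
`values = [25, 1, 17, 7, 16]` → values = [25, 1, 17, 7, 16]
`values[1:3] = [68]` → values = [25, 68, 7, 16]
`out = values` → out = [25, 68, 7, 16]
So out = [25, 68, 7, 16]

Answer: [25, 68, 7, 16]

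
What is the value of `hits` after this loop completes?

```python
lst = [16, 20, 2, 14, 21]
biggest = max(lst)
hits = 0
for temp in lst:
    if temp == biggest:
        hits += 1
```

Count of max value 21 in [16, 20, 2, 14, 21]
`hits` takes the values: 0 → 1

Answer: 1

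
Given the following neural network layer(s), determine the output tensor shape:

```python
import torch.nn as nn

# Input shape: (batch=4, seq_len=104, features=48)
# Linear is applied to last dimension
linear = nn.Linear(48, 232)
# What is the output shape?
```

Input: (4, 104, 48) -> Output: (4, 104, 232)

Answer: (4, 104, 232)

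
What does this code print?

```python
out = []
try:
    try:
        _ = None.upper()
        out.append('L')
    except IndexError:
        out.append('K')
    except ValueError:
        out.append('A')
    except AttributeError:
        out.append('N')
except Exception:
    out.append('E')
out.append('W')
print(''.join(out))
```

Execution trace: 'N' (inner except AttributeError) → 'W' (after the try/except). Output: NW

Answer: NW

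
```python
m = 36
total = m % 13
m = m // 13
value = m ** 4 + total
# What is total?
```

Trace:
`m = 36` → m = 36
`total = m % 13` → total = 10
`m = m // 13` → m = 2
`value = m ** 4 + total` → value = 26
So total = 10

Answer: 10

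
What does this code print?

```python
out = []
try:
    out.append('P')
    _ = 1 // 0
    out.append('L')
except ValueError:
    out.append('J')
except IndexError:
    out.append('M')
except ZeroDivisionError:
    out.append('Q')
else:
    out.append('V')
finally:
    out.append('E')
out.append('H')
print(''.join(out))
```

Execution trace: 'P' (try body) → 'Q' (except ZeroDivisionError) → 'E' (finally) → 'H' (after the try/except). Output: PQEH

Answer: PQEH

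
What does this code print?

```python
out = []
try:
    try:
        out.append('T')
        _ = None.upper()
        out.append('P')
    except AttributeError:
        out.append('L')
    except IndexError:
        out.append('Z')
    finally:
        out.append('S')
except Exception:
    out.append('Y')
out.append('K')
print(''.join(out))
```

Execution trace: 'T' (inner try body) → 'L' (inner except AttributeError) → 'S' (inner finally) → 'K' (after the try/except). Output: TLSK

Answer: TLSK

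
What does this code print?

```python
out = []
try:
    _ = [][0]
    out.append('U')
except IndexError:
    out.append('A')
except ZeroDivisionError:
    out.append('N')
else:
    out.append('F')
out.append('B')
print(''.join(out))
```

Execution trace: 'A' (except IndexError) → 'B' (after the try/except). Output: AB

Answer: AB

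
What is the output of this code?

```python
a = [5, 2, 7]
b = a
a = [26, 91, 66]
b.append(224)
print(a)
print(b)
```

Key concept: rebinding vs mutation: a is rebound to a new list, b still points at the original.
Step by step:
`a = [5, 2, 7]` → a = [5, 2, 7]
`b = a` → b = [5, 2, 7] (same object as a)
`a = [26, 91, 66]` → a = [26, 91, 66]
`b.append(224)` → b = [5, 2, 7, 224]
`print(a)` → prints [26, 91, 66]
`print(b)` → prints [5, 2, 7, 224]

Answer:
[26, 91, 66]
[5, 2, 7, 224]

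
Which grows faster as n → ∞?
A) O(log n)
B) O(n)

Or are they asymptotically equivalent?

O(log n) vs O(n): Higher order terms dominate.

Answer: B) O(n) grows faster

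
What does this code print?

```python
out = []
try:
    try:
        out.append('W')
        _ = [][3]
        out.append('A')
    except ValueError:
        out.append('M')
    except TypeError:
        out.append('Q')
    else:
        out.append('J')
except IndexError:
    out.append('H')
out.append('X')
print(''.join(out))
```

Execution trace: 'W' (try body) → 'H' (outer except IndexError) → 'X' (after the try/except). Output: WHX

Answer: WHX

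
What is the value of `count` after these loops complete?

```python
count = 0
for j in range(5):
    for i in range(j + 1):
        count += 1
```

Triangle: 1 + 2 + ... + 5
`count` takes the values: 0 → 1 → 2 → 3 → 4 → 5 → 6 → 7 → 8 → 9 → 10 → 11 → 12 → 13 → 14 → 15

Answer: 15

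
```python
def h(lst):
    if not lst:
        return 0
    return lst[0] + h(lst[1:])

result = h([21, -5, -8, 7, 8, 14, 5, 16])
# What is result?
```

21 + (-5) + (-8) + 7 + 8 + 14 + 5 + 16 + 0 = 58

Answer: 58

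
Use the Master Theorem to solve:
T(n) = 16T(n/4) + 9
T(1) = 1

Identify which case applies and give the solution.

a=16, b=4, f(n)=9. log_4(16) = 2. Since c=0 < 2, Case 1 applies: T(n) = Θ(n^log_b(a)) = O(n^2).

Answer: O(n^2) - Case 1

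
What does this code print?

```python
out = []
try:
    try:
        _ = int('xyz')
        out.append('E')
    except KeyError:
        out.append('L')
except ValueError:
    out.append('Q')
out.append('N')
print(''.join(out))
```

Execution trace: 'Q' (outer except ValueError) → 'N' (after the try/except). Output: QN

Answer: QN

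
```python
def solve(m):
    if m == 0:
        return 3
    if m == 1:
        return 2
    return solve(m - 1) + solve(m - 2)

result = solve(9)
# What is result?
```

Build up from base cases: solve(0)=3, solve(1)=2, solve(2)=5, solve(3)=7, solve(4)=12, solve(5)=19, solve(6)=31, ..., solve(9)=131

Answer: 131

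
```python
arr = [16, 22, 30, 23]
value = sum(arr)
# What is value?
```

Trace:
`arr = [16, 22, 30, 23]` → arr = [16, 22, 30, 23]
`value = sum(arr)` → value = 91
So value = 91

Answer: 91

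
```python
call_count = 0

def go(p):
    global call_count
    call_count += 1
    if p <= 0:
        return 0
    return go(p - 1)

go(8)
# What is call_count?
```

Linear recursion stepping by 1: 9 calls from p=8 down to ≤0.

Answer: 9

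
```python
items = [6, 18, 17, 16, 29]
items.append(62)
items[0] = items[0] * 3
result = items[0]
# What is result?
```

Trace:
`items = [6, 18, 17, 16, 29]` → items = [6, 18, 17, 16, 29]
`items.append(62)` → items = [6, 18, 17, 16, 29, 62]
`items[0] = items[0] * 3` → items = [18, 18, 17, 16, 29, 62]
`result = items[0]` → result = 18
So result = 18

Answer: 18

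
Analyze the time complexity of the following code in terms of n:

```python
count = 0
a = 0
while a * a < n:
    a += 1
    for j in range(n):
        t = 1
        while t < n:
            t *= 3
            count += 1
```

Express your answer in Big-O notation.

Each loop level contributes: √n × n × log n. Multiplying the contributions gives O(n√n log n).

Answer: O(n√n log n)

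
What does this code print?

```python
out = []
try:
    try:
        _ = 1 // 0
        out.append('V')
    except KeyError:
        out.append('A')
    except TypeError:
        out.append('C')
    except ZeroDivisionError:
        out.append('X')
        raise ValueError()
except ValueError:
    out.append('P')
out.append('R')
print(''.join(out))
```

Execution trace: 'X' (except ZeroDivisionError) → 'P' (outer except ValueError) → 'R' (after the try/except). Output: XPR

Answer: XPR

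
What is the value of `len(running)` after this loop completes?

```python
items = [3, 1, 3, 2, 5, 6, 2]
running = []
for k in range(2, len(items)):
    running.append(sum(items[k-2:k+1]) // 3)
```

Number of 3-element averages
`running` takes the values: [] → [2] → [2, 2] → [2, 2, 3] → [2, 2, 3, 4] → [2, 2, 3, 4, 4]
So `len(running)` = 5

Answer: 5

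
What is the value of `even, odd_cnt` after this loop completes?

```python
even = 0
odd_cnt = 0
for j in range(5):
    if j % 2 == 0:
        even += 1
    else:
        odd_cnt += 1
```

Count evens and odds in range(5)
`even, odd_cnt` takes the values: (0, 0) → (1, 0) → (1, 1) → (2, 1) → (2, 2) → (3, 2)

Answer: 3, 2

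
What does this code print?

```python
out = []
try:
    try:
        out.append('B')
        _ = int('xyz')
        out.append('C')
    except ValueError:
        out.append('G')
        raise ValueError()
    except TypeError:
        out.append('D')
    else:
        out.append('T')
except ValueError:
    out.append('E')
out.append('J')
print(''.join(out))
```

Execution trace: 'B' (inner try body) → 'G' (inner except ValueError) → 'E' (outer except ValueError) → 'J' (after the try/except). Output: BGEJ

Answer: BGEJ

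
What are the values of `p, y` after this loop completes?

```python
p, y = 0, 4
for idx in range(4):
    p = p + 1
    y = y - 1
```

p goes 0→4, y goes 4→0
`p, y` takes the values: (0, 4) → (1, 4) → (1, 3) → (2, 3) → (2, 2) → (3, 2) → (3, 1) → (4, 1) → (4, 0)

Answer: 4, 0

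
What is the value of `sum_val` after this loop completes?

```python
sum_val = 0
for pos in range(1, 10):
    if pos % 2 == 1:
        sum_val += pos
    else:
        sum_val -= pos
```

Add odd, subtract even
`sum_val` takes the values: 0 → 1 → -1 → 2 → -2 → 3 → -3 → 4 → -4 → 5

Answer: 5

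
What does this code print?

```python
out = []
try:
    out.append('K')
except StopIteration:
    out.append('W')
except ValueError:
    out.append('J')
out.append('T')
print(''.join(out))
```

Execution trace: 'K' (try body, no exception) → 'T' (after the try/except). Output: KT

Answer: KT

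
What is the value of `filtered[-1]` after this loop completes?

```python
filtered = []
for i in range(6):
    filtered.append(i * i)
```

Last element of squares 0 to 5
`filtered` takes the values: [] → [0] → [0, 1] → [0, 1, 4] → [0, 1, 4, 9] → [0, 1, 4, 9, 16] → [0, 1, 4, 9, 16, 25]
So `filtered[-1]` = 25

Answer: 25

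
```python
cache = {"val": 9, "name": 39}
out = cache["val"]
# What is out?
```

Trace:
`cache = {"val": 9, "name": 39}` → cache = {'val': 9, 'name': 39}
`out = cache["val"]` → out = 9
So out = 9

Answer: 9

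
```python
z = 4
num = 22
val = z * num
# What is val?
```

Trace:
`z = 4` → z = 4
`num = 22` → num = 22
`val = z * num` → val = 88
So val = 88

Answer: 88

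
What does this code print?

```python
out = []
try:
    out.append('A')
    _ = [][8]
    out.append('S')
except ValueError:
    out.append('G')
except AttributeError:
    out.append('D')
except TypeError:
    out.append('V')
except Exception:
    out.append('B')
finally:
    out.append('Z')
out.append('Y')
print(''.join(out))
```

Execution trace: 'A' (try body) → 'B' (except Exception) → 'Z' (finally) → 'Y' (after the try/except). Output: ABZY

Answer: ABZY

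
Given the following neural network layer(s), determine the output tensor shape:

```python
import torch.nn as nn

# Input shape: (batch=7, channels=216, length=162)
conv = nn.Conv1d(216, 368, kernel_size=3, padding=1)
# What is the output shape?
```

Input: (7, 216, 162) -> Output: (7, 368, 162)

Answer: (7, 368, 162)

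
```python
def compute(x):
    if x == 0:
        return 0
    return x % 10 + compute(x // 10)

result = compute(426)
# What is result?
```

Sum of digits of 426: 6 + 2 + 4 = 12

Answer: 12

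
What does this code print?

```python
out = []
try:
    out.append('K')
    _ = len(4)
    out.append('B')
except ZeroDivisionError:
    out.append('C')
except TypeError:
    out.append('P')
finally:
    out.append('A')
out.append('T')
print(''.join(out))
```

Execution trace: 'K' (try body) → 'P' (except TypeError) → 'A' (finally) → 'T' (after the try/except). Output: KPAT

Answer: KPAT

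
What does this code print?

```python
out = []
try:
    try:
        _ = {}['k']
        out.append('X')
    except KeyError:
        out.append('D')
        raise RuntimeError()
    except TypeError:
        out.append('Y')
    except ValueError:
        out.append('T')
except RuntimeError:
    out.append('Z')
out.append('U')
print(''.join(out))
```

Execution trace: 'D' (inner except KeyError) → 'Z' (outer except RuntimeError) → 'U' (after the try/except). Output: DZU

Answer: DZU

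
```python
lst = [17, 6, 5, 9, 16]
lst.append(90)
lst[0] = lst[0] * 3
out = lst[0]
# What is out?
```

Trace:
`lst = [17, 6, 5, 9, 16]` → lst = [17, 6, 5, 9, 16]
`lst.append(90)` → lst = [17, 6, 5, 9, 16, 90]
`lst[0] = lst[0] * 3` → lst = [51, 6, 5, 9, 16, 90]
`out = lst[0]` → out = 51
So out = 51

Answer: 51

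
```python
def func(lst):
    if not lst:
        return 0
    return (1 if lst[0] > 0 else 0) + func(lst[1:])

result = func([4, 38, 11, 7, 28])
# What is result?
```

Count of positive elements in [4, 38, 11, 7, 28] = 5

Answer: 5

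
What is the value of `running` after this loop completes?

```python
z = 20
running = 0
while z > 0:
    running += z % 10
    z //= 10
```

Sum digits of 20
`running` takes the values: 0 → 2

Answer: 2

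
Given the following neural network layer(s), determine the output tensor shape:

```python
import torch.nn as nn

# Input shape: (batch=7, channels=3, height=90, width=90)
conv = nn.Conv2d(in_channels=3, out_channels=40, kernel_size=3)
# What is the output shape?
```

Input: (7, 3, 90, 90) -> Output: (7, 40, 88, 88)

Answer: (7, 40, 88, 88)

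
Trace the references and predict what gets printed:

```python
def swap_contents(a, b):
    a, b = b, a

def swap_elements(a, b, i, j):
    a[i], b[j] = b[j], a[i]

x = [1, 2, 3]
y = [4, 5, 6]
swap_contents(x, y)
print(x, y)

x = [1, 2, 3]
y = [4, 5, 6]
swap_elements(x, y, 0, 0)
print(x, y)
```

Key concept: parameter rebinding vs mutation.
Step by step:
`x = [1, 2, 3]` → x = [1, 2, 3]
`y = [4, 5, 6]` → y = [4, 5, 6]
`swap_contents(x, y)` → no visible change to tracked variables
`print(x, y)` → prints [1, 2, 3] [4, 5, 6]
`x = [1, 2, 3]` → x = [1, 2, 3]
`y = [4, 5, 6]` → y = [4, 5, 6]
`swap_elements(x, y, 0, 0)` → x = [4, 2, 3]; y = [1, 5, 6]
`print(x, y)` → prints [4, 2, 3] [1, 5, 6]

Answer:
[1, 2, 3] [4, 5, 6]
[4, 2, 3] [1, 5, 6]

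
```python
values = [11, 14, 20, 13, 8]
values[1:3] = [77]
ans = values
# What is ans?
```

Trace:
`values = [11, 14, 20, 13, 8]` → values = [11, 14, 20, 13, 8]
`values[1:3] = [77]` → values = [11, 77, 13, 8]
`ans = values` → ans = [11, 77, 13, 8]
So ans = [11, 77, 13, 8]

Answer: [11, 77, 13, 8]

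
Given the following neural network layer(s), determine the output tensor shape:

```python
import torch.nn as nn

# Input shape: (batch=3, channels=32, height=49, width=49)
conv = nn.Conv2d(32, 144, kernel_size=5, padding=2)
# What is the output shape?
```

Input: (3, 32, 49, 49) -> Output: (3, 144, 49, 49)

Answer: (3, 144, 49, 49)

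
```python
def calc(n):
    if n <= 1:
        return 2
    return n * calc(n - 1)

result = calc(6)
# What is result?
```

calc(6) = 6 * 5 * 4 * 3 * 2 * 2 = 1440

Answer: 1440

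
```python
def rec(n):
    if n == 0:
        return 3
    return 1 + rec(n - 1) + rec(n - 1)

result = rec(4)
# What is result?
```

rec(n) = 1 + 2·rec(n-1), rec(0)=3. Closed form: (3+1)·2^4 - 1 = 63.

Answer: 63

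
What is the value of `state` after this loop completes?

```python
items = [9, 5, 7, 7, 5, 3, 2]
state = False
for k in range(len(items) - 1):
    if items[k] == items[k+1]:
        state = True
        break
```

Check consecutive duplicates in [9, 5, 7, 7, 5, 3, 2]
`state` takes the values: False → True

Answer: True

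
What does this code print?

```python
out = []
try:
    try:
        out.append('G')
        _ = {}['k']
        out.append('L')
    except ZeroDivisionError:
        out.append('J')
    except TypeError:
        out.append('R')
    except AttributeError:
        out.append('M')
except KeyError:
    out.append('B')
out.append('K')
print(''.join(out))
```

Execution trace: 'G' (try body) → 'B' (outer except KeyError) → 'K' (after the try/except). Output: GBK

Answer: GBK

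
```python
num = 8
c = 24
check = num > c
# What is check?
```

Trace:
`num = 8` → num = 8
`c = 24` → c = 24
`check = num > c` → check = False
So check = False

Answer: False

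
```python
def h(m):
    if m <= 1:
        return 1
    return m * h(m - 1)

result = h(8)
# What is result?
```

h(8) = 8 * 7 * 6 * 5 * 4 * 3 * 2 * 1 = 40320

Answer: 40320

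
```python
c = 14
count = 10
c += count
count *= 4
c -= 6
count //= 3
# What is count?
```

Trace:
`c = 14` → c = 14
`count = 10` → count = 10
`c += count` → c = 24
`count *= 4` → count = 40
`c -= 6` → c = 18
`count //= 3` → count = 13
So count = 13

Answer: 13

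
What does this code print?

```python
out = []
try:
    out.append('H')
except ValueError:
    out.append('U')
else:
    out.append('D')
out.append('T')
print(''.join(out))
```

Execution trace: 'H' (try body, no exception) → 'D' (else) → 'T' (after the try/except). Output: HDT

Answer: HDT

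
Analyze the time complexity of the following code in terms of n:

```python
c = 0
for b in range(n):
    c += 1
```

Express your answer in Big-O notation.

Each loop level contributes: n. Multiplying the contributions gives O(n).

Answer: O(n)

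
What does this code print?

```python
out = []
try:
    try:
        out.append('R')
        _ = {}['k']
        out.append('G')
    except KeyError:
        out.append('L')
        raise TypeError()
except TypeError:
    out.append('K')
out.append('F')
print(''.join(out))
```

Execution trace: 'R' (inner try body) → 'L' (inner except KeyError) → 'K' (outer except TypeError) → 'F' (after the try/except). Output: RLKF

Answer: RLKF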